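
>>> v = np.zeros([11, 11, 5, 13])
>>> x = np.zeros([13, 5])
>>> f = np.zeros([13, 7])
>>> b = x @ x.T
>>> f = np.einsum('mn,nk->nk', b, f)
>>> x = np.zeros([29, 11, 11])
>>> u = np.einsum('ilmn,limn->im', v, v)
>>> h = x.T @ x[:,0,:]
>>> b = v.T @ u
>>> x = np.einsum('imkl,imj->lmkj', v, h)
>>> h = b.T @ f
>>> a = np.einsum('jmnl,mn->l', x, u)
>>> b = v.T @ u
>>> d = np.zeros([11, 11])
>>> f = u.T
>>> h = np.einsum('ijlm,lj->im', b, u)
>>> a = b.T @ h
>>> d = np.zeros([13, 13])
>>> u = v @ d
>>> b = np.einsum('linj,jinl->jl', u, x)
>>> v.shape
(11, 11, 5, 13)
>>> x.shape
(13, 11, 5, 11)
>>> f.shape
(5, 11)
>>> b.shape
(13, 11)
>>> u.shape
(11, 11, 5, 13)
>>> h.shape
(13, 5)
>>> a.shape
(5, 11, 5, 5)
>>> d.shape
(13, 13)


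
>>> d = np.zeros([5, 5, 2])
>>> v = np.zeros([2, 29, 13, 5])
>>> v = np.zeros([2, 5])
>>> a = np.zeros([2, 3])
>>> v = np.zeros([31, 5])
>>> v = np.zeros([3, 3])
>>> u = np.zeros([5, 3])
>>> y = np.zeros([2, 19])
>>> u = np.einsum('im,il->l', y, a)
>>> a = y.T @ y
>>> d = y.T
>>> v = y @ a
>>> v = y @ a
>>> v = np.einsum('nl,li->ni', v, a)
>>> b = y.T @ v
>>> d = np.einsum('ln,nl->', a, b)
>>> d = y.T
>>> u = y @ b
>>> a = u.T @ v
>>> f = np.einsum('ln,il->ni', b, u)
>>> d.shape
(19, 2)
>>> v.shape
(2, 19)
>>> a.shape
(19, 19)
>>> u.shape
(2, 19)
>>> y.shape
(2, 19)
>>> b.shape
(19, 19)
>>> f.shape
(19, 2)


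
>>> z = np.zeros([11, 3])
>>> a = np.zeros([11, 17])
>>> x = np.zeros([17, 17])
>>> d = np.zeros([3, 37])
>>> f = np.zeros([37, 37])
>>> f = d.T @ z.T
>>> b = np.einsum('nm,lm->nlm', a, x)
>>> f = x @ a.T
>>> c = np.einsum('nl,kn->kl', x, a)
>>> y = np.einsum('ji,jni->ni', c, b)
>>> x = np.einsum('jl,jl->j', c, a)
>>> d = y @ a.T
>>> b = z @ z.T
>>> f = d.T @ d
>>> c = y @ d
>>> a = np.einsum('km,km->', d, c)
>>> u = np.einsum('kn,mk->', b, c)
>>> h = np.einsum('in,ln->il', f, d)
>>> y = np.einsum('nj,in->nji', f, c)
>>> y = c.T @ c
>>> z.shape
(11, 3)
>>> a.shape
()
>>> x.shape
(11,)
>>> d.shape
(17, 11)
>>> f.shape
(11, 11)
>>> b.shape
(11, 11)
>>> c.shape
(17, 11)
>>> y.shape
(11, 11)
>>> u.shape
()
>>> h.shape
(11, 17)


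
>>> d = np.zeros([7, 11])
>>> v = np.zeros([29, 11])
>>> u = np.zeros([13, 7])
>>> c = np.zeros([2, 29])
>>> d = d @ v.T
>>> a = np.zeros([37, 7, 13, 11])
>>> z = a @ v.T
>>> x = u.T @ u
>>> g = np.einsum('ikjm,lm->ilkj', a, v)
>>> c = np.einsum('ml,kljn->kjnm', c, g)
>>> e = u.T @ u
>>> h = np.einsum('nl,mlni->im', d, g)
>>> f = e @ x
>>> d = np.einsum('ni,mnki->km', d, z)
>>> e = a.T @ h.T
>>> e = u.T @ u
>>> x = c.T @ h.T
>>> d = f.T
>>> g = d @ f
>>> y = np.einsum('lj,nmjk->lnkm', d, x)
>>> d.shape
(7, 7)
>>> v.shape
(29, 11)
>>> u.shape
(13, 7)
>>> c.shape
(37, 7, 13, 2)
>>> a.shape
(37, 7, 13, 11)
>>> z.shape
(37, 7, 13, 29)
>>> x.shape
(2, 13, 7, 13)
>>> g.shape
(7, 7)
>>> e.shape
(7, 7)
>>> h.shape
(13, 37)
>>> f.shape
(7, 7)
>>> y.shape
(7, 2, 13, 13)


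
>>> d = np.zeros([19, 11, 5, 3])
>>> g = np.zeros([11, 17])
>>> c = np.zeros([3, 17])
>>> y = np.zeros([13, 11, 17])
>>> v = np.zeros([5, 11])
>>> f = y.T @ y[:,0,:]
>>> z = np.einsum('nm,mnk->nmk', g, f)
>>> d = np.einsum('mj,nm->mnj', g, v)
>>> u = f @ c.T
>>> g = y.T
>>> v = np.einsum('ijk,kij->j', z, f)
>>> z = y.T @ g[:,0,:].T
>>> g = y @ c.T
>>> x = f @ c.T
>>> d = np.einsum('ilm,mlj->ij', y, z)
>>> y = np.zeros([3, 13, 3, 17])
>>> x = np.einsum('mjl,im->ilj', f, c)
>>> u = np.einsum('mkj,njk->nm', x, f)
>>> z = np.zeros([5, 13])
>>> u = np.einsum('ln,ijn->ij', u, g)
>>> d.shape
(13, 17)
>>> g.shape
(13, 11, 3)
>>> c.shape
(3, 17)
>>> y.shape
(3, 13, 3, 17)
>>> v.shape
(17,)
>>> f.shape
(17, 11, 17)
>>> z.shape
(5, 13)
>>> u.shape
(13, 11)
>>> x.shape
(3, 17, 11)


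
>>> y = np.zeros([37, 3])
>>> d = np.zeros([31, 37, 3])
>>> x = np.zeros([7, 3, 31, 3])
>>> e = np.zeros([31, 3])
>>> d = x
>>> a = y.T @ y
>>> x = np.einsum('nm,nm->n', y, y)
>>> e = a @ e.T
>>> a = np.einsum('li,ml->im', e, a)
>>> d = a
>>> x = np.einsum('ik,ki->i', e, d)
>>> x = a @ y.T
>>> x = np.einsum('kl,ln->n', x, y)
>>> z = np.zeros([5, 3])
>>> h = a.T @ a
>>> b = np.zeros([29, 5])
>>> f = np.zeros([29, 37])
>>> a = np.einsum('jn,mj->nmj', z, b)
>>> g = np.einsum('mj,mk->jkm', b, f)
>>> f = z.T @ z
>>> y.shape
(37, 3)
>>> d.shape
(31, 3)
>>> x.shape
(3,)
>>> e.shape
(3, 31)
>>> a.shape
(3, 29, 5)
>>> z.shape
(5, 3)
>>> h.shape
(3, 3)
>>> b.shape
(29, 5)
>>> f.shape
(3, 3)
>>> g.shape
(5, 37, 29)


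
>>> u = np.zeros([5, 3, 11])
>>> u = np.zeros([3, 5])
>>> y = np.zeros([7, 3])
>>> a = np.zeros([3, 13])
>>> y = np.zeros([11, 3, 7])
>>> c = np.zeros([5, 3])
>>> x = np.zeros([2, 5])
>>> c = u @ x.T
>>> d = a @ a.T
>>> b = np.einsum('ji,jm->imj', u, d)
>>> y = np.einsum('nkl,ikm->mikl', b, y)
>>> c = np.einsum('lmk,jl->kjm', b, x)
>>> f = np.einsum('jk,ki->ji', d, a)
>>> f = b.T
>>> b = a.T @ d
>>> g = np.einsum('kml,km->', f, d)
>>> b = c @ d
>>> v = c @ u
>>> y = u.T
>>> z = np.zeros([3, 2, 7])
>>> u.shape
(3, 5)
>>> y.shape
(5, 3)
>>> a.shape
(3, 13)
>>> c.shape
(3, 2, 3)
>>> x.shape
(2, 5)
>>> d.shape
(3, 3)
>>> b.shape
(3, 2, 3)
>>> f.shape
(3, 3, 5)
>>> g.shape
()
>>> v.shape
(3, 2, 5)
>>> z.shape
(3, 2, 7)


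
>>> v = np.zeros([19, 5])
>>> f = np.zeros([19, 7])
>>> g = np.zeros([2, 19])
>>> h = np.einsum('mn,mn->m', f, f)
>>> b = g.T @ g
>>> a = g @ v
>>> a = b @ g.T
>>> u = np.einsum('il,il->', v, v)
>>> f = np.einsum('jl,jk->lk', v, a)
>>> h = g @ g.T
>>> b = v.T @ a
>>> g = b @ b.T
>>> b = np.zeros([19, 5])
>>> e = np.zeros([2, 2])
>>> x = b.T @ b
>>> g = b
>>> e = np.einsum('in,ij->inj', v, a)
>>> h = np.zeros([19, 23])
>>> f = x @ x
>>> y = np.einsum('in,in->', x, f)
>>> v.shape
(19, 5)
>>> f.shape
(5, 5)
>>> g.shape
(19, 5)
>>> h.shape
(19, 23)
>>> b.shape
(19, 5)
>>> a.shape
(19, 2)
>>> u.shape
()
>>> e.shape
(19, 5, 2)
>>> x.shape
(5, 5)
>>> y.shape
()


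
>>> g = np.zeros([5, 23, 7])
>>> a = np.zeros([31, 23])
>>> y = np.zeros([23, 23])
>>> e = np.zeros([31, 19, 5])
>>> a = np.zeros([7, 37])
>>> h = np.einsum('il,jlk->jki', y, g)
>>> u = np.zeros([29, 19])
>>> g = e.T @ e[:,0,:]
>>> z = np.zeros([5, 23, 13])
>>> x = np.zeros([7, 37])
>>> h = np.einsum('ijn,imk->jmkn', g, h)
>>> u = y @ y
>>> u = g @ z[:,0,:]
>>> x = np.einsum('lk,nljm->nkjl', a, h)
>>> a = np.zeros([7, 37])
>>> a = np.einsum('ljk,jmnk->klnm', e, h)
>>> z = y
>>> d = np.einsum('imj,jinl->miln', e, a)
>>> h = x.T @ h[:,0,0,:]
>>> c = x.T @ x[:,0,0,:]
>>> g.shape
(5, 19, 5)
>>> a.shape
(5, 31, 23, 7)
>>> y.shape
(23, 23)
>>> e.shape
(31, 19, 5)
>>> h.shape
(7, 23, 37, 5)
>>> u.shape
(5, 19, 13)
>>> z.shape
(23, 23)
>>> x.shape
(19, 37, 23, 7)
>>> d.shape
(19, 31, 7, 23)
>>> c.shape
(7, 23, 37, 7)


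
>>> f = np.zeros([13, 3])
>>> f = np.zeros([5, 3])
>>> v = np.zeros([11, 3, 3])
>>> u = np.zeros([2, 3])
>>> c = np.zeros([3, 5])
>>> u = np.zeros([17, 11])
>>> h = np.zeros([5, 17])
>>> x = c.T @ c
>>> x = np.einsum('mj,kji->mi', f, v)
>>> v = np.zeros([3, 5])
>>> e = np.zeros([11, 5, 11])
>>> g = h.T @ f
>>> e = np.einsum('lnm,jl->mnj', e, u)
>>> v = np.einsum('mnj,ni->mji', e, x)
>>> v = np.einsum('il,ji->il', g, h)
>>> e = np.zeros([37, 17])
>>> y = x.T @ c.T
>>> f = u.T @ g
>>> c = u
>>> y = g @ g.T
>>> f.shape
(11, 3)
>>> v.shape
(17, 3)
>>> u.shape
(17, 11)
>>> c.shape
(17, 11)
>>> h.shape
(5, 17)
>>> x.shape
(5, 3)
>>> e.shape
(37, 17)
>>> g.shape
(17, 3)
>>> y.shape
(17, 17)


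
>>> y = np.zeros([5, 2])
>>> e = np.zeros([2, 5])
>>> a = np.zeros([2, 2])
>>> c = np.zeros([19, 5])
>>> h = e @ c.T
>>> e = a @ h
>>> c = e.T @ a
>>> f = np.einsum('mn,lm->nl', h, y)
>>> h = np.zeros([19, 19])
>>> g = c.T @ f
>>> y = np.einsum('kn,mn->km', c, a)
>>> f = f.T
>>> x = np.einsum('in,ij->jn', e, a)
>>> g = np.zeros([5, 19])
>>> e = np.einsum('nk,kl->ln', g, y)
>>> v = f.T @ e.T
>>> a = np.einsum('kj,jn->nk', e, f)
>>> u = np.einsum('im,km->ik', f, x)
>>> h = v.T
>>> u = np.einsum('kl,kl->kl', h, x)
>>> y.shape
(19, 2)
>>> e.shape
(2, 5)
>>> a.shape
(19, 2)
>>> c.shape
(19, 2)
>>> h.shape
(2, 19)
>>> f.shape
(5, 19)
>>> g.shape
(5, 19)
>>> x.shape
(2, 19)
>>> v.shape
(19, 2)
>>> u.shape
(2, 19)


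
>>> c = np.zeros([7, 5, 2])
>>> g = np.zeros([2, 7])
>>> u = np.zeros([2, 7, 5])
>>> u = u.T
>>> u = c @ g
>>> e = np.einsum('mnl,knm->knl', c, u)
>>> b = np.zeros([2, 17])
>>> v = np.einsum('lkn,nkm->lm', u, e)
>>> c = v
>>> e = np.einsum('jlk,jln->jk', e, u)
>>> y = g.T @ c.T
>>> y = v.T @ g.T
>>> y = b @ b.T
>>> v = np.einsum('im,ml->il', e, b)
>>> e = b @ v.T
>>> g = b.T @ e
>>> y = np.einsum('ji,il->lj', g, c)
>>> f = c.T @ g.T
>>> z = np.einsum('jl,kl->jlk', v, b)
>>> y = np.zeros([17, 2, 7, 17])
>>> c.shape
(7, 2)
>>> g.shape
(17, 7)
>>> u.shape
(7, 5, 7)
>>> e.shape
(2, 7)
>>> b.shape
(2, 17)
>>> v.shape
(7, 17)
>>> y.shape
(17, 2, 7, 17)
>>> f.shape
(2, 17)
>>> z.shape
(7, 17, 2)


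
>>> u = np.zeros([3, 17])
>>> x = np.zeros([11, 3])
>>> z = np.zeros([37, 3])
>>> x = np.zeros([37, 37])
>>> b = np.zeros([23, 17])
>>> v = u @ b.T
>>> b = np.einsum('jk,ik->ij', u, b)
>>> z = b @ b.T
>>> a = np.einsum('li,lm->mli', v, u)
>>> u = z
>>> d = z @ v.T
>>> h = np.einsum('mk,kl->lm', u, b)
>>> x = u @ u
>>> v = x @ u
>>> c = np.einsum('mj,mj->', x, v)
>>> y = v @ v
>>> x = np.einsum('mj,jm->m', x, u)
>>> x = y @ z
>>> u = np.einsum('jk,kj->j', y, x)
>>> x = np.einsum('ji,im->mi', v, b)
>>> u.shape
(23,)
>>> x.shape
(3, 23)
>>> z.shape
(23, 23)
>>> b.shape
(23, 3)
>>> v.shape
(23, 23)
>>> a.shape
(17, 3, 23)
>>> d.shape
(23, 3)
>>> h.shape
(3, 23)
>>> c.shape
()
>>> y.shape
(23, 23)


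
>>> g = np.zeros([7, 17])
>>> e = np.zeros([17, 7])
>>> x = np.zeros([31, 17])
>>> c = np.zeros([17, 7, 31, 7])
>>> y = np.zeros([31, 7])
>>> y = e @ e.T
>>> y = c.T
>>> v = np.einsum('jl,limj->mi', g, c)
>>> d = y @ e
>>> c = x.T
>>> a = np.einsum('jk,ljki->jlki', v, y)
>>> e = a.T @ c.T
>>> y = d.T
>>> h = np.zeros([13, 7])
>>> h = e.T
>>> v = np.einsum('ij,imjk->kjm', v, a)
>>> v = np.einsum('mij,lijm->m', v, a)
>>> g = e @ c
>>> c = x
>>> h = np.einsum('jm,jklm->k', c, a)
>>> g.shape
(17, 7, 7, 31)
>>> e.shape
(17, 7, 7, 17)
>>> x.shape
(31, 17)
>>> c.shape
(31, 17)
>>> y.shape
(7, 7, 31, 7)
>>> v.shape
(17,)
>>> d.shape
(7, 31, 7, 7)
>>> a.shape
(31, 7, 7, 17)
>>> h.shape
(7,)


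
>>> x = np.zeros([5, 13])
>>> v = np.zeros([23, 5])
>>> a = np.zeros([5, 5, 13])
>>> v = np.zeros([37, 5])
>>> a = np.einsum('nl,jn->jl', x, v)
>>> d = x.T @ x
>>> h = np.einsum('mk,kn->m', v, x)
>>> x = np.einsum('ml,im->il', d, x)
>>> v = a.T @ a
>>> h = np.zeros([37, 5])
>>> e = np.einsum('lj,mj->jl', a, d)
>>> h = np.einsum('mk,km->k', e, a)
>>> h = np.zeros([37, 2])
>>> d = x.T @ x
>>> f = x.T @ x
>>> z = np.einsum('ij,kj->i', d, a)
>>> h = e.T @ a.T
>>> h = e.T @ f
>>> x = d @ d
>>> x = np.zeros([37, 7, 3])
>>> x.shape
(37, 7, 3)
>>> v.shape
(13, 13)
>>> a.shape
(37, 13)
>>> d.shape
(13, 13)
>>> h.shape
(37, 13)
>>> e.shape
(13, 37)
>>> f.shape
(13, 13)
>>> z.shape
(13,)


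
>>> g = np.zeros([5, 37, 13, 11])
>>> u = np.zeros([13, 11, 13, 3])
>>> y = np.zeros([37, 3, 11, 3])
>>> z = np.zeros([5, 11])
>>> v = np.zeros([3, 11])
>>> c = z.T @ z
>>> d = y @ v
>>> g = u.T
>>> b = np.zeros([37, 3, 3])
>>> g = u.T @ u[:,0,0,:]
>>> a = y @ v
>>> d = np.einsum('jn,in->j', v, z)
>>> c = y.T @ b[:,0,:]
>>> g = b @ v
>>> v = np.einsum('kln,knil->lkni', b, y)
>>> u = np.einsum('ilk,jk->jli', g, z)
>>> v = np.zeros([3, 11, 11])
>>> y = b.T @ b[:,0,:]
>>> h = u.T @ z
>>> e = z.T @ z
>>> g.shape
(37, 3, 11)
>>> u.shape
(5, 3, 37)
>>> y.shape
(3, 3, 3)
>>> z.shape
(5, 11)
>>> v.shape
(3, 11, 11)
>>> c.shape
(3, 11, 3, 3)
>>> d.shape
(3,)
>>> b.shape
(37, 3, 3)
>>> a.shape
(37, 3, 11, 11)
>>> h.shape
(37, 3, 11)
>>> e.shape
(11, 11)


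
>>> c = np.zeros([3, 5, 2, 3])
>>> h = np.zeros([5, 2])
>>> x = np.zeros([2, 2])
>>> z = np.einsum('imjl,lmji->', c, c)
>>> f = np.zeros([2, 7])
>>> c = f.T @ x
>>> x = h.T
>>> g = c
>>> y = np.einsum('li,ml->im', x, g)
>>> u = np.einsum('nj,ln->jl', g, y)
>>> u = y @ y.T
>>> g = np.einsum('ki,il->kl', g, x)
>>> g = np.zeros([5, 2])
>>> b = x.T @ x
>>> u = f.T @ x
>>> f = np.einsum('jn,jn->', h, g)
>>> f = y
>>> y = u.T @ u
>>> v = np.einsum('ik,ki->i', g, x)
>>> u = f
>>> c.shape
(7, 2)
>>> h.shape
(5, 2)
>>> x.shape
(2, 5)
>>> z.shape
()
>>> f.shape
(5, 7)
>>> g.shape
(5, 2)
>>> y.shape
(5, 5)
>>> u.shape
(5, 7)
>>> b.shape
(5, 5)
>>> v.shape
(5,)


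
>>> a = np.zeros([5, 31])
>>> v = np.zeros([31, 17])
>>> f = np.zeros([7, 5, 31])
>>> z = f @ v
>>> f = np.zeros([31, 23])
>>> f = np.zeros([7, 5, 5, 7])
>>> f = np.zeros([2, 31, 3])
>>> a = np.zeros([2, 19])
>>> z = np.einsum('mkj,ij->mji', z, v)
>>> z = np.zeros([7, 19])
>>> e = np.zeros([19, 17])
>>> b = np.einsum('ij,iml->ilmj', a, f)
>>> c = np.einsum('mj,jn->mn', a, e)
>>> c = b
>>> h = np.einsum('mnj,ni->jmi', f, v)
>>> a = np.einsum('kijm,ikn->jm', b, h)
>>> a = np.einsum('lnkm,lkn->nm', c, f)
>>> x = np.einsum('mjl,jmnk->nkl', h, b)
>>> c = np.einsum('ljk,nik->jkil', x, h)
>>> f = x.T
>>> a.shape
(3, 19)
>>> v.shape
(31, 17)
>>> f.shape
(17, 19, 31)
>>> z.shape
(7, 19)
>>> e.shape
(19, 17)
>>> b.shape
(2, 3, 31, 19)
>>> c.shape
(19, 17, 2, 31)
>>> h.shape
(3, 2, 17)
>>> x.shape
(31, 19, 17)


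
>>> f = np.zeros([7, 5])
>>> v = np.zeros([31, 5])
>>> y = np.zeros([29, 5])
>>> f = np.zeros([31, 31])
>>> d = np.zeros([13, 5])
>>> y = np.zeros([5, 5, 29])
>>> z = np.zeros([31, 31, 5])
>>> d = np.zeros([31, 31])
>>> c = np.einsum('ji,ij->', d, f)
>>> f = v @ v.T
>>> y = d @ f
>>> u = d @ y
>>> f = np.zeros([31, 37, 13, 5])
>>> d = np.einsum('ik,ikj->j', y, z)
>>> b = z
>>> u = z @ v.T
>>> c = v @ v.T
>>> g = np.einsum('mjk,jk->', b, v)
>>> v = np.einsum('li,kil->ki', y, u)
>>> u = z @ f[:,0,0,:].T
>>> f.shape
(31, 37, 13, 5)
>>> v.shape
(31, 31)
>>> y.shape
(31, 31)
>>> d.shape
(5,)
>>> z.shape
(31, 31, 5)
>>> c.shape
(31, 31)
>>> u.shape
(31, 31, 31)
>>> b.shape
(31, 31, 5)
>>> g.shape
()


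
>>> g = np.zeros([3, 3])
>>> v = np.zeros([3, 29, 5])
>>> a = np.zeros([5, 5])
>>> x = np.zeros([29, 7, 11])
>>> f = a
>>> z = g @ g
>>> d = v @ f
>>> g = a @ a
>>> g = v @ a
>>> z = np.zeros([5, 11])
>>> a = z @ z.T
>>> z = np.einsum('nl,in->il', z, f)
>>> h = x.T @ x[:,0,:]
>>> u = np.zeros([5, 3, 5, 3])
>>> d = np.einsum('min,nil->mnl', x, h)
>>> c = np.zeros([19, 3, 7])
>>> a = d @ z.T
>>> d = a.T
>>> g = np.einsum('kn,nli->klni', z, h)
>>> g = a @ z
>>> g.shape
(29, 11, 11)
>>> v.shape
(3, 29, 5)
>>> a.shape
(29, 11, 5)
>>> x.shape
(29, 7, 11)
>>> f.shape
(5, 5)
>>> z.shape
(5, 11)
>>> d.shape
(5, 11, 29)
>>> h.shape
(11, 7, 11)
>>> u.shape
(5, 3, 5, 3)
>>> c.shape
(19, 3, 7)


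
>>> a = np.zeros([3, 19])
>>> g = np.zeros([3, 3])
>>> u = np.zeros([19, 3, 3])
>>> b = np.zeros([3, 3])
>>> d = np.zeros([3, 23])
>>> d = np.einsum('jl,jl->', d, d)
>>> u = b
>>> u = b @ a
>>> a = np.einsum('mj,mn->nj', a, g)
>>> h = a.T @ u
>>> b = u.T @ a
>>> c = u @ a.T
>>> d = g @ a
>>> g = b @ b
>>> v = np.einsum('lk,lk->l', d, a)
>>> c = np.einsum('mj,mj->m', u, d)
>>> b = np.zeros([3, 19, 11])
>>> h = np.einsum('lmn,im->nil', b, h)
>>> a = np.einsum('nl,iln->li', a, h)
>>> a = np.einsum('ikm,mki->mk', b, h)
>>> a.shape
(11, 19)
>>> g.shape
(19, 19)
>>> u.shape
(3, 19)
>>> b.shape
(3, 19, 11)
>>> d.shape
(3, 19)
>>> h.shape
(11, 19, 3)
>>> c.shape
(3,)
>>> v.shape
(3,)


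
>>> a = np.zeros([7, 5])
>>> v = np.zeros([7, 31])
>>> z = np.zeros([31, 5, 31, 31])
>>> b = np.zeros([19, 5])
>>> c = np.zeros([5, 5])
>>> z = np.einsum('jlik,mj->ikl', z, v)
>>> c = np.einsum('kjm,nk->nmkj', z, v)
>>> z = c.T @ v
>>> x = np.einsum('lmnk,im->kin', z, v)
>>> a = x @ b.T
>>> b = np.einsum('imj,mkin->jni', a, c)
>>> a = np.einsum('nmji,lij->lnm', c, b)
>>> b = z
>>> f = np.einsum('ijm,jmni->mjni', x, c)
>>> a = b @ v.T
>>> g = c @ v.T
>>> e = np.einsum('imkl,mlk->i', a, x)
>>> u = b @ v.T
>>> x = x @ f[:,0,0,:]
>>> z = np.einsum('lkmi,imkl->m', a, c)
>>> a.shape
(31, 31, 5, 7)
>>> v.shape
(7, 31)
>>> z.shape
(5,)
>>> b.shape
(31, 31, 5, 31)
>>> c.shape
(7, 5, 31, 31)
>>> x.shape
(31, 7, 31)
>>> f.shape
(5, 7, 31, 31)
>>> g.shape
(7, 5, 31, 7)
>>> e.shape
(31,)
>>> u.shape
(31, 31, 5, 7)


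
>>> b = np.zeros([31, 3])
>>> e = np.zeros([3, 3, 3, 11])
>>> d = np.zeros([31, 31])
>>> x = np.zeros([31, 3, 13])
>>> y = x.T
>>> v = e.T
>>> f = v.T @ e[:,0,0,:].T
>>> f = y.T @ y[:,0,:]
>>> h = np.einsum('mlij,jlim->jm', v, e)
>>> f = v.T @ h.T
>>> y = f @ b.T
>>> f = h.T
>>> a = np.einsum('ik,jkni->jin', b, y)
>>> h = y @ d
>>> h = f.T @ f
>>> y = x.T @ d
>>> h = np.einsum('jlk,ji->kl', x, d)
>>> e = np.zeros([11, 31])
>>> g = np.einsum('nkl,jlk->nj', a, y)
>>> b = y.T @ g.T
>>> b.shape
(31, 3, 3)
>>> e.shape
(11, 31)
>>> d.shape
(31, 31)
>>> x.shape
(31, 3, 13)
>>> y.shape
(13, 3, 31)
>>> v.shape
(11, 3, 3, 3)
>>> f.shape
(11, 3)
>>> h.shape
(13, 3)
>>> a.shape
(3, 31, 3)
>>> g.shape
(3, 13)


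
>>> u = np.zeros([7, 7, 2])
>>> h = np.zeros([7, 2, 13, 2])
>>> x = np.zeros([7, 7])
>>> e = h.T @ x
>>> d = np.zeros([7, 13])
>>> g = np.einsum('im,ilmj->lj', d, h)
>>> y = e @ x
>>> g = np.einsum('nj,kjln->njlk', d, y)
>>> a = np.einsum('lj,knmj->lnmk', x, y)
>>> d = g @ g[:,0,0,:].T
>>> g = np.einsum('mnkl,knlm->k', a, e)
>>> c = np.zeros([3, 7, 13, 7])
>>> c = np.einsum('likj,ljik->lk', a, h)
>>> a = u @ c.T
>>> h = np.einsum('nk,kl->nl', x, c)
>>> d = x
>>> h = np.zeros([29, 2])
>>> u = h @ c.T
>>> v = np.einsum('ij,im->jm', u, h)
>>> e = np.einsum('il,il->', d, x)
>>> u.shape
(29, 7)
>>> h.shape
(29, 2)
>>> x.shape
(7, 7)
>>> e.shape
()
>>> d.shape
(7, 7)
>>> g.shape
(2,)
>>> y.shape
(2, 13, 2, 7)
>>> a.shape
(7, 7, 7)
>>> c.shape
(7, 2)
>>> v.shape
(7, 2)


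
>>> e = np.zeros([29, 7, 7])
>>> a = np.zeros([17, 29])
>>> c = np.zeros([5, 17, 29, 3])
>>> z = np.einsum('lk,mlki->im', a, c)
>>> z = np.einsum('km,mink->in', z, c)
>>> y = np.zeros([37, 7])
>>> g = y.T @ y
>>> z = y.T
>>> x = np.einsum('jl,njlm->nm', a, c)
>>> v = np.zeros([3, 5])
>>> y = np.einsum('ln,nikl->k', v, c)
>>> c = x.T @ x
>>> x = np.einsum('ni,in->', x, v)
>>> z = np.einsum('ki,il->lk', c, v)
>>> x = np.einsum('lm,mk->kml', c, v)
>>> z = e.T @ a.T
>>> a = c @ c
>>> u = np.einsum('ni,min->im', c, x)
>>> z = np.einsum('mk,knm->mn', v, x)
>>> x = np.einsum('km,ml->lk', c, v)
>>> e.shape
(29, 7, 7)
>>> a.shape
(3, 3)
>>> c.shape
(3, 3)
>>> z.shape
(3, 3)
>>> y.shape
(29,)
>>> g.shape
(7, 7)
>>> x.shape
(5, 3)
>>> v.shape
(3, 5)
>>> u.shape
(3, 5)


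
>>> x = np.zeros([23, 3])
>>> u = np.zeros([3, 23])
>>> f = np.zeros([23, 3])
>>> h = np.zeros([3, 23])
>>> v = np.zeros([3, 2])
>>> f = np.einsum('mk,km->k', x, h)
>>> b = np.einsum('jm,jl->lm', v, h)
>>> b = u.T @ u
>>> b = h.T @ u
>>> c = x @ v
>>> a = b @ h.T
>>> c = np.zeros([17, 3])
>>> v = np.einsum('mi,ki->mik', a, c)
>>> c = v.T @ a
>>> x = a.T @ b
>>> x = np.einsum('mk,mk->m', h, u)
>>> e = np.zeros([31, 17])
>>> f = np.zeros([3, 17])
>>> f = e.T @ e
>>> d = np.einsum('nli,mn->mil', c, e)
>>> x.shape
(3,)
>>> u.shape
(3, 23)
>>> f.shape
(17, 17)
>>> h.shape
(3, 23)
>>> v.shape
(23, 3, 17)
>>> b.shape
(23, 23)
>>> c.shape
(17, 3, 3)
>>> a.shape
(23, 3)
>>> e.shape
(31, 17)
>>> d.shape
(31, 3, 3)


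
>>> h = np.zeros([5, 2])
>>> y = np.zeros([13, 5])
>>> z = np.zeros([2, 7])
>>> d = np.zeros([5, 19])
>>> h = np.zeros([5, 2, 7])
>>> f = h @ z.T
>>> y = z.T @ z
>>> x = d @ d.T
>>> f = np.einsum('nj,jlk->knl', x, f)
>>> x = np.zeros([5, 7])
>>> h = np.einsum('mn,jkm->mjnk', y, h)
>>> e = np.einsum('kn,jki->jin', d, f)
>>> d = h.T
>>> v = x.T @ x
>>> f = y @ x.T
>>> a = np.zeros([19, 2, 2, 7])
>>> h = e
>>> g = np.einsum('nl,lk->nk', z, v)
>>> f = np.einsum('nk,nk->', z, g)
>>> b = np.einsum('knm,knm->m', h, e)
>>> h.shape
(2, 2, 19)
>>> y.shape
(7, 7)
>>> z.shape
(2, 7)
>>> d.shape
(2, 7, 5, 7)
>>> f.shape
()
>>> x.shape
(5, 7)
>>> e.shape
(2, 2, 19)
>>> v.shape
(7, 7)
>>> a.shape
(19, 2, 2, 7)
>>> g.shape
(2, 7)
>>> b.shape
(19,)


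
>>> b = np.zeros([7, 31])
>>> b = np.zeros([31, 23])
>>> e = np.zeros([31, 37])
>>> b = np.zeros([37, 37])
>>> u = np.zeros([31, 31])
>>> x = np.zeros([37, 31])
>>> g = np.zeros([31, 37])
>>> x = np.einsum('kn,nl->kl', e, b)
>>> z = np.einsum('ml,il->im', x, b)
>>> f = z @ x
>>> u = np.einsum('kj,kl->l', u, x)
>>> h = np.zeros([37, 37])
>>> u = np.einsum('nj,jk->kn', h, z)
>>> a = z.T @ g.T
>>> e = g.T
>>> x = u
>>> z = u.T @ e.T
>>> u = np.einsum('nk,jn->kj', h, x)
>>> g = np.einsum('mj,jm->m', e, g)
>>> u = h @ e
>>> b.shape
(37, 37)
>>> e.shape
(37, 31)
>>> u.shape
(37, 31)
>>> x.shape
(31, 37)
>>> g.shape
(37,)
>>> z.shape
(37, 37)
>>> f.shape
(37, 37)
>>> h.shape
(37, 37)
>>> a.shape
(31, 31)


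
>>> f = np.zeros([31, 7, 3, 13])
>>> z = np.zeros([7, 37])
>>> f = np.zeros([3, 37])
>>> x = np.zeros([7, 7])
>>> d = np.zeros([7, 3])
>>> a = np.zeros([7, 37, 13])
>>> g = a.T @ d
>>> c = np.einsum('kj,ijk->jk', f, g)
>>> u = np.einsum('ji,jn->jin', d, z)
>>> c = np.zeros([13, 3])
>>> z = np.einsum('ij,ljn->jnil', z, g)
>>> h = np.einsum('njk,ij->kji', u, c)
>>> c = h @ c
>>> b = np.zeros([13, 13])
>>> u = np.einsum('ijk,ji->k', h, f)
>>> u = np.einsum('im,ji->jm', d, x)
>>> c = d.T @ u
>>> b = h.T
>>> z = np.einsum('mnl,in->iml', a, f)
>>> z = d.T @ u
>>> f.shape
(3, 37)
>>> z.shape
(3, 3)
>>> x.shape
(7, 7)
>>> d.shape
(7, 3)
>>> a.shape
(7, 37, 13)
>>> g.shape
(13, 37, 3)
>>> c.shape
(3, 3)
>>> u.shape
(7, 3)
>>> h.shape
(37, 3, 13)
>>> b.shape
(13, 3, 37)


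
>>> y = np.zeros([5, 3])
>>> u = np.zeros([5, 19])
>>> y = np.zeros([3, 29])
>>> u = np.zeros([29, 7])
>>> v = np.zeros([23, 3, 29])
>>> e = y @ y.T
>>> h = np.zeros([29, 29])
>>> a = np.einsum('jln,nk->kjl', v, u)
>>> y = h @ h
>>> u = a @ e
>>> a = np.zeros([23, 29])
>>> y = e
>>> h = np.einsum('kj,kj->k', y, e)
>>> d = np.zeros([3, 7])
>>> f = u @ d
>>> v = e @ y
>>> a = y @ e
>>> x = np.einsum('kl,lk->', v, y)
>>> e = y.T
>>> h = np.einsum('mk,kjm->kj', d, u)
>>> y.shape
(3, 3)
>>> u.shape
(7, 23, 3)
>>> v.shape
(3, 3)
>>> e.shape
(3, 3)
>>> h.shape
(7, 23)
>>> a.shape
(3, 3)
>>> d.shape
(3, 7)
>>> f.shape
(7, 23, 7)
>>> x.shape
()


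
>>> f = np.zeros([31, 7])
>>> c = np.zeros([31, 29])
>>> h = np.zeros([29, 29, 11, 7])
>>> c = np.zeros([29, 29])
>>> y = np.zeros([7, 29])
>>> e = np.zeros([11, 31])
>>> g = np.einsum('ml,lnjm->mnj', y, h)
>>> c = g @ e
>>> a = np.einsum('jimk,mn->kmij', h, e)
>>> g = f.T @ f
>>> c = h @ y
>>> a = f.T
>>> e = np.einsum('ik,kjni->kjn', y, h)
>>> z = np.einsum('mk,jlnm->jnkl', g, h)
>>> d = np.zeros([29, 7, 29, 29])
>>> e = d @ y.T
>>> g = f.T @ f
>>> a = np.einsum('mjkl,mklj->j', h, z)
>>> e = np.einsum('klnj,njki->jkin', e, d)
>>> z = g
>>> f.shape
(31, 7)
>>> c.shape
(29, 29, 11, 29)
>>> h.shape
(29, 29, 11, 7)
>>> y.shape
(7, 29)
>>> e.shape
(7, 29, 29, 29)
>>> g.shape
(7, 7)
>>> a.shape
(29,)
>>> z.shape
(7, 7)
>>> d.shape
(29, 7, 29, 29)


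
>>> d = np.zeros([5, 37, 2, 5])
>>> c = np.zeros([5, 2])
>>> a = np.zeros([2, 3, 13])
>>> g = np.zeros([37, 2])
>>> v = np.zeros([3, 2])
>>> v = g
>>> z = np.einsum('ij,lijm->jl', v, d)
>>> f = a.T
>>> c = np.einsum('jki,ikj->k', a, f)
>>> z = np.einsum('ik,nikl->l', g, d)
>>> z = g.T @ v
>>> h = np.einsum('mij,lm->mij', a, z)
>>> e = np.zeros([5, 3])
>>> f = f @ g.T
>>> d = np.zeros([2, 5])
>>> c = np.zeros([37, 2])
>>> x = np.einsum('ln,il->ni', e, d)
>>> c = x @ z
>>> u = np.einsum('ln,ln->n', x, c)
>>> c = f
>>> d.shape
(2, 5)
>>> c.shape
(13, 3, 37)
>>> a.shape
(2, 3, 13)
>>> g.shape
(37, 2)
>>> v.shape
(37, 2)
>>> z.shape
(2, 2)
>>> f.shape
(13, 3, 37)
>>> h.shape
(2, 3, 13)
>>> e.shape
(5, 3)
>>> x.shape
(3, 2)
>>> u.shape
(2,)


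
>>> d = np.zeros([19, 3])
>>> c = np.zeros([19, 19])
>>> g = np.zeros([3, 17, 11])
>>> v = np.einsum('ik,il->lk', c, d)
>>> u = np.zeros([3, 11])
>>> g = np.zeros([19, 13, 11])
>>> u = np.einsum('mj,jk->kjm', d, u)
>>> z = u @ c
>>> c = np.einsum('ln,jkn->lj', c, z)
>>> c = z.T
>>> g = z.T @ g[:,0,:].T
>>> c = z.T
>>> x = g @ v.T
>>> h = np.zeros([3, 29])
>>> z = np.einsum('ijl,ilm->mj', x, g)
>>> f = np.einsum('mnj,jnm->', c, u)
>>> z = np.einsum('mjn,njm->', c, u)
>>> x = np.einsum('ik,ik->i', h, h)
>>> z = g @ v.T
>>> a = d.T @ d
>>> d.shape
(19, 3)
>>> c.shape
(19, 3, 11)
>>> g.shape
(19, 3, 19)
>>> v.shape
(3, 19)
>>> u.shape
(11, 3, 19)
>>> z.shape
(19, 3, 3)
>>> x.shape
(3,)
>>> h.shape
(3, 29)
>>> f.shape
()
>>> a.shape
(3, 3)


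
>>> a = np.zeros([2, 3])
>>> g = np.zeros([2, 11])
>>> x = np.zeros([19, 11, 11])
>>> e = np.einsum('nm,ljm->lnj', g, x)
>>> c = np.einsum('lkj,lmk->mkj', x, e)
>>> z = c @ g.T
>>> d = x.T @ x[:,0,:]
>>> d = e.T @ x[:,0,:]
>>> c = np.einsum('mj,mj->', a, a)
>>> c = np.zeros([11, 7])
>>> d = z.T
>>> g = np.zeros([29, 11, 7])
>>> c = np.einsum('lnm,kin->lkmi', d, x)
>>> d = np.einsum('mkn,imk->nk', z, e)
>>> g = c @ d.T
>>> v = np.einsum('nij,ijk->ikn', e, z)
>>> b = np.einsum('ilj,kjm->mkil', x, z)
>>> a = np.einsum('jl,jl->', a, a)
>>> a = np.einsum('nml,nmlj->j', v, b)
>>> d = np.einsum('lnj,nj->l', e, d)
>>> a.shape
(11,)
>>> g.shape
(2, 19, 2, 2)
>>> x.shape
(19, 11, 11)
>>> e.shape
(19, 2, 11)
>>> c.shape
(2, 19, 2, 11)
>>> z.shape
(2, 11, 2)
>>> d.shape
(19,)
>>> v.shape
(2, 2, 19)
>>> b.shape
(2, 2, 19, 11)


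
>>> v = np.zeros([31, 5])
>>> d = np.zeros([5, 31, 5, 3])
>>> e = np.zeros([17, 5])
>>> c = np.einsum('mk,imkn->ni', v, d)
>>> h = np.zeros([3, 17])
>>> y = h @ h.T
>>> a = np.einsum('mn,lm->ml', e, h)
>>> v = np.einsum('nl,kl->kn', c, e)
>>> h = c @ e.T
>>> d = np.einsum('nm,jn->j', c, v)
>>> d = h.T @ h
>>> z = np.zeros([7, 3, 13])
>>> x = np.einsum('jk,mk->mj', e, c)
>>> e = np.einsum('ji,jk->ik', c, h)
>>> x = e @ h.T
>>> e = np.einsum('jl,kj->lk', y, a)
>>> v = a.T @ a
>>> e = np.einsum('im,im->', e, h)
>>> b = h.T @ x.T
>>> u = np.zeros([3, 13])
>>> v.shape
(3, 3)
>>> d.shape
(17, 17)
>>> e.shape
()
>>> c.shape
(3, 5)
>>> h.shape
(3, 17)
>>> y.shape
(3, 3)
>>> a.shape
(17, 3)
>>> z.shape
(7, 3, 13)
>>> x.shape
(5, 3)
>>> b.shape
(17, 5)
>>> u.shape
(3, 13)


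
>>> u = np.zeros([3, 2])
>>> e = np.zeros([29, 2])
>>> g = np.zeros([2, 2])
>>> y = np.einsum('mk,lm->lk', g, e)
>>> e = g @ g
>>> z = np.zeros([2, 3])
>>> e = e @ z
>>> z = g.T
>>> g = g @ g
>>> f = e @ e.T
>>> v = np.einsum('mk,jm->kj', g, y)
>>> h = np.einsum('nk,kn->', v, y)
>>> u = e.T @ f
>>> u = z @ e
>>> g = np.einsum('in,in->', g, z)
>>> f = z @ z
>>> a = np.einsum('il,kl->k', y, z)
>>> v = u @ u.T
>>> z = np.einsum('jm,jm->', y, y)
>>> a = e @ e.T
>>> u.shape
(2, 3)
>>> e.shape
(2, 3)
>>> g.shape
()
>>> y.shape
(29, 2)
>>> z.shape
()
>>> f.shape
(2, 2)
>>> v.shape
(2, 2)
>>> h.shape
()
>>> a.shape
(2, 2)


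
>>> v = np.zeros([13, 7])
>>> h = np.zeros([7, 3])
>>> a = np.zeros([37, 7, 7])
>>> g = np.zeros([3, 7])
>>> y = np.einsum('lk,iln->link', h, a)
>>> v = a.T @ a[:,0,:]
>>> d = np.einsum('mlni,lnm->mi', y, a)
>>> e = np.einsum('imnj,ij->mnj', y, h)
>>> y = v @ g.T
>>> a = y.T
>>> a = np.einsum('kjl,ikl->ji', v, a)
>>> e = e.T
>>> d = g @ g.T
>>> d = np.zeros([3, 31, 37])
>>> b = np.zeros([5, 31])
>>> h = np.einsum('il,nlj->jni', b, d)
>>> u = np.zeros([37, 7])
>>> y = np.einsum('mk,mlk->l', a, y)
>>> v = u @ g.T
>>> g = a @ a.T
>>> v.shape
(37, 3)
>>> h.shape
(37, 3, 5)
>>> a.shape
(7, 3)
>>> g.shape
(7, 7)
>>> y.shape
(7,)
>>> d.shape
(3, 31, 37)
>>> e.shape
(3, 7, 37)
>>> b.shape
(5, 31)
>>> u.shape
(37, 7)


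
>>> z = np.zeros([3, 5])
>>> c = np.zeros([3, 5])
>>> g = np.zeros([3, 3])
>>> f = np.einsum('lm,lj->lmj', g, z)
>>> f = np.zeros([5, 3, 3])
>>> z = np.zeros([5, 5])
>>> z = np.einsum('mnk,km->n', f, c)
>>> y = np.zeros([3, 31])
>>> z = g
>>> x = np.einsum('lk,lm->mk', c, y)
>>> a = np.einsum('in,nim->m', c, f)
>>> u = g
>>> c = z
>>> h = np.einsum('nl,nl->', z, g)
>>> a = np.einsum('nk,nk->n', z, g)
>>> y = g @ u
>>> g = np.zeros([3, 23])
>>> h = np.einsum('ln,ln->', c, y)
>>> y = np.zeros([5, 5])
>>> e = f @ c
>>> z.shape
(3, 3)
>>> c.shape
(3, 3)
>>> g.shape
(3, 23)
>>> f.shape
(5, 3, 3)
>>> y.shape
(5, 5)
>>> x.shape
(31, 5)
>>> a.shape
(3,)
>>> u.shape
(3, 3)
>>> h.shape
()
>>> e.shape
(5, 3, 3)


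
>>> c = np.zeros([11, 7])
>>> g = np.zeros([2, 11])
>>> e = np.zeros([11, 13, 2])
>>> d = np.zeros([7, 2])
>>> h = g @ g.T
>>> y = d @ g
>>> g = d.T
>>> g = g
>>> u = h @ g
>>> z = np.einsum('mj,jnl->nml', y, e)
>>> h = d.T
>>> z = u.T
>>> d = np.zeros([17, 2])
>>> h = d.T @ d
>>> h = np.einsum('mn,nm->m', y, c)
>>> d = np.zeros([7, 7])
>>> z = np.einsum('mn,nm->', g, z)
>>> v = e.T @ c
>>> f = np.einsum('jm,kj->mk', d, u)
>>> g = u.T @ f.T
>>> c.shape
(11, 7)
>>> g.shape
(7, 7)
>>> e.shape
(11, 13, 2)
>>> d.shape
(7, 7)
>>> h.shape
(7,)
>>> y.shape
(7, 11)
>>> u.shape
(2, 7)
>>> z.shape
()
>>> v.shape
(2, 13, 7)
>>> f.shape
(7, 2)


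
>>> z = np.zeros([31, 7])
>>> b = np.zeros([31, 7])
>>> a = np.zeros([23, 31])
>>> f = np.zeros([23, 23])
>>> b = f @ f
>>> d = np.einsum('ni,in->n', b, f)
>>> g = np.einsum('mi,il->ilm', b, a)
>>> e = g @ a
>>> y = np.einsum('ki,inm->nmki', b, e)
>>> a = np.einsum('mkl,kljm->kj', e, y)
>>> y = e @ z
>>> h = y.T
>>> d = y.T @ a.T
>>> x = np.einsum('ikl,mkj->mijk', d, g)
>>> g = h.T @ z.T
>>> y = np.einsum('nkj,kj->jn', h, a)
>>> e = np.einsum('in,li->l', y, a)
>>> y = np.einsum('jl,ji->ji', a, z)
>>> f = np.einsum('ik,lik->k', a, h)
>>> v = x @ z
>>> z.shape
(31, 7)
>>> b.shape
(23, 23)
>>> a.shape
(31, 23)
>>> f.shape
(23,)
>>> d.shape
(7, 31, 31)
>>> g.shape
(23, 31, 31)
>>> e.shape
(31,)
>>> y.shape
(31, 7)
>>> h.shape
(7, 31, 23)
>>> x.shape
(23, 7, 23, 31)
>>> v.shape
(23, 7, 23, 7)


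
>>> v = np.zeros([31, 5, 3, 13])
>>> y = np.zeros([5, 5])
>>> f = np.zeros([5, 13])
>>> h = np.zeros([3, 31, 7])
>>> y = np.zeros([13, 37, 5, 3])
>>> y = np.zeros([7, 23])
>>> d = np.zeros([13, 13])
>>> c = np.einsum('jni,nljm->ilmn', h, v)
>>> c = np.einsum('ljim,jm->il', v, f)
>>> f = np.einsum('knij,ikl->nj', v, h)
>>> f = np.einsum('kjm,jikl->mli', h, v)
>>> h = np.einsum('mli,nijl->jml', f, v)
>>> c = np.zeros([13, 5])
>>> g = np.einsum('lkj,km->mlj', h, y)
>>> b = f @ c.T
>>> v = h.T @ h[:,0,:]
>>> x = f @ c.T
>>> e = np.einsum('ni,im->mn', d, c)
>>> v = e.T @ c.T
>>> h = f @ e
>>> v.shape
(13, 13)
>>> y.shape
(7, 23)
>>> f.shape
(7, 13, 5)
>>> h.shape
(7, 13, 13)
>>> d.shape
(13, 13)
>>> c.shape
(13, 5)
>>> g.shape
(23, 3, 13)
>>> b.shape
(7, 13, 13)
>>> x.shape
(7, 13, 13)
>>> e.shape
(5, 13)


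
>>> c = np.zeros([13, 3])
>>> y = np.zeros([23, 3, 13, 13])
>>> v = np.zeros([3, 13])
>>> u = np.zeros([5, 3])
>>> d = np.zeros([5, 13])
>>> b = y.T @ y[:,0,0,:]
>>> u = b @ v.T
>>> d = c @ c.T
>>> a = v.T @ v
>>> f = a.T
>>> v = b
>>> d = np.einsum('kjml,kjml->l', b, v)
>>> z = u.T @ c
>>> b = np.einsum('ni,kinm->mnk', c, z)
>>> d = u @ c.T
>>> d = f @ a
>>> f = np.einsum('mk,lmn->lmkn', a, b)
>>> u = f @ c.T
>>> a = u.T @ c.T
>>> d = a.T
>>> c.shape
(13, 3)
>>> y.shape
(23, 3, 13, 13)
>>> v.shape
(13, 13, 3, 13)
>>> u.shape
(3, 13, 13, 13)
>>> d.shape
(13, 13, 13, 13)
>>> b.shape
(3, 13, 3)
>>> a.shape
(13, 13, 13, 13)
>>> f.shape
(3, 13, 13, 3)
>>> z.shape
(3, 3, 13, 3)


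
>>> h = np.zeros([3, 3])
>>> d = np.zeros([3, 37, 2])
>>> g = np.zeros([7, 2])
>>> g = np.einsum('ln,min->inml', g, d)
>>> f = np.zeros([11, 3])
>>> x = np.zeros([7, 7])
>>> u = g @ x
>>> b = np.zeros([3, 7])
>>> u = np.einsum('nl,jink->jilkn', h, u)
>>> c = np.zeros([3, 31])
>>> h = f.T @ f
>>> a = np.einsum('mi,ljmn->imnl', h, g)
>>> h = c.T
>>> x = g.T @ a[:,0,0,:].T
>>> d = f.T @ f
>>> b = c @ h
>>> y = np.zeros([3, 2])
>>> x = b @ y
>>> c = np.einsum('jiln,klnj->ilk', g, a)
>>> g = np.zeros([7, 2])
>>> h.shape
(31, 3)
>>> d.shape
(3, 3)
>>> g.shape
(7, 2)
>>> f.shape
(11, 3)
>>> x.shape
(3, 2)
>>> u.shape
(37, 2, 3, 7, 3)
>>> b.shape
(3, 3)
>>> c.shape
(2, 3, 3)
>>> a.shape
(3, 3, 7, 37)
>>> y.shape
(3, 2)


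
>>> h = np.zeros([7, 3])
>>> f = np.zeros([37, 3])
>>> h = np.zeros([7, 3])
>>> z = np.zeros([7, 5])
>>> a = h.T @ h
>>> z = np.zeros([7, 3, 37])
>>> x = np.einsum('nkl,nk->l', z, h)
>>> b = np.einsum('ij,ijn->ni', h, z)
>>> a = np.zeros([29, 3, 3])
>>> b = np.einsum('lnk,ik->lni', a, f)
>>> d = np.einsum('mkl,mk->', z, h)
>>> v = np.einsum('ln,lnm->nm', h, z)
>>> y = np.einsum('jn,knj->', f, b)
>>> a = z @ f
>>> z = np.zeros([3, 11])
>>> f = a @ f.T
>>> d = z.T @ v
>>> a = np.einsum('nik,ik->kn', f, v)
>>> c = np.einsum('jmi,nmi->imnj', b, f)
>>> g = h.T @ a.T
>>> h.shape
(7, 3)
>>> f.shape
(7, 3, 37)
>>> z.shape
(3, 11)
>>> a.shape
(37, 7)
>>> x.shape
(37,)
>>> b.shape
(29, 3, 37)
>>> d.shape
(11, 37)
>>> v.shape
(3, 37)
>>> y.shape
()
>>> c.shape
(37, 3, 7, 29)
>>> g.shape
(3, 37)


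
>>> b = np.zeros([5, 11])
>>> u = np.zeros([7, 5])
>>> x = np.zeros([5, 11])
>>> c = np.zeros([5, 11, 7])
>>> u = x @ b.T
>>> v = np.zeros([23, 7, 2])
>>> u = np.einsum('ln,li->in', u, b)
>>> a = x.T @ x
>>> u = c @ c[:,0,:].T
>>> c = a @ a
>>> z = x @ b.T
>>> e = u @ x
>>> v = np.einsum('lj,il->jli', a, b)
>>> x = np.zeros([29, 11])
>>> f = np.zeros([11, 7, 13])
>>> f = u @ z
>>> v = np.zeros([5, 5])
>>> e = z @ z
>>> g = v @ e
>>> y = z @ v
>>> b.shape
(5, 11)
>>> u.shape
(5, 11, 5)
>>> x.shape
(29, 11)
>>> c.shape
(11, 11)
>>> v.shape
(5, 5)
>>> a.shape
(11, 11)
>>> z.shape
(5, 5)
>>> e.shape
(5, 5)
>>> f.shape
(5, 11, 5)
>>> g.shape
(5, 5)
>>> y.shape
(5, 5)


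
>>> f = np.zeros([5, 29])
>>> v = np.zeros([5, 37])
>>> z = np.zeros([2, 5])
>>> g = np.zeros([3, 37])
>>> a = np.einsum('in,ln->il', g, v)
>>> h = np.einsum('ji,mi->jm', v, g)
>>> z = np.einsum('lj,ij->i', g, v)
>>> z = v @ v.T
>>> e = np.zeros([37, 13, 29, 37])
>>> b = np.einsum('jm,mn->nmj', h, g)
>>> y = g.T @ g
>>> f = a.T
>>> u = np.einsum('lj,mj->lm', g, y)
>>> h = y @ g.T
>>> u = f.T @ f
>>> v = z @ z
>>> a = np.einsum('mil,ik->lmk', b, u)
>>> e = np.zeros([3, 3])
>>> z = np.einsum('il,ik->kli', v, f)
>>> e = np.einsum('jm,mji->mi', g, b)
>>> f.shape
(5, 3)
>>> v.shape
(5, 5)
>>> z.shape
(3, 5, 5)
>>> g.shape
(3, 37)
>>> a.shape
(5, 37, 3)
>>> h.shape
(37, 3)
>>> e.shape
(37, 5)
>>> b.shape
(37, 3, 5)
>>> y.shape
(37, 37)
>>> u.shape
(3, 3)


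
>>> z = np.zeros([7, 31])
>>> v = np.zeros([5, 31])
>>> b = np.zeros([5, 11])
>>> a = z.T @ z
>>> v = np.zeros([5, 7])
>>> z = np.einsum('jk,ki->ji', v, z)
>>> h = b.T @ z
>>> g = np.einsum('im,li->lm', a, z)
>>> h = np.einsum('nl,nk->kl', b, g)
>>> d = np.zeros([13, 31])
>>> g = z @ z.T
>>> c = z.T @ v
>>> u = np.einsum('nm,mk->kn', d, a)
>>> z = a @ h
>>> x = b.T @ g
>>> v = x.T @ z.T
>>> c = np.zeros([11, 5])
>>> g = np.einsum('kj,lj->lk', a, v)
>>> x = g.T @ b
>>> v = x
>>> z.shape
(31, 11)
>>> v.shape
(31, 11)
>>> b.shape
(5, 11)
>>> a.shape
(31, 31)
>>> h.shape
(31, 11)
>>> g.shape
(5, 31)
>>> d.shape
(13, 31)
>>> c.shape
(11, 5)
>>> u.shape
(31, 13)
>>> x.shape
(31, 11)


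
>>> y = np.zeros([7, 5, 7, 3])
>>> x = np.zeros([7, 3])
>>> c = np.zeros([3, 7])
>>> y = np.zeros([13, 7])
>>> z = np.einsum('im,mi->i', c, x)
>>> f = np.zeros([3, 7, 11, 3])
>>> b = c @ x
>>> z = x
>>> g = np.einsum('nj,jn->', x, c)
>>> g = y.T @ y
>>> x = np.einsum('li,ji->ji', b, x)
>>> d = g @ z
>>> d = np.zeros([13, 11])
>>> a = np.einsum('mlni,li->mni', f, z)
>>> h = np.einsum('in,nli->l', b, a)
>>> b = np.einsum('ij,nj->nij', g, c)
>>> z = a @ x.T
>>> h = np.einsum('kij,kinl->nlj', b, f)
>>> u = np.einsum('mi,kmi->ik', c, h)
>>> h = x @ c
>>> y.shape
(13, 7)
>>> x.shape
(7, 3)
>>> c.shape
(3, 7)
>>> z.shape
(3, 11, 7)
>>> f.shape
(3, 7, 11, 3)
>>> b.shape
(3, 7, 7)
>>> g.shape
(7, 7)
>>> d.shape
(13, 11)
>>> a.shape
(3, 11, 3)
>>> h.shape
(7, 7)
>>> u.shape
(7, 11)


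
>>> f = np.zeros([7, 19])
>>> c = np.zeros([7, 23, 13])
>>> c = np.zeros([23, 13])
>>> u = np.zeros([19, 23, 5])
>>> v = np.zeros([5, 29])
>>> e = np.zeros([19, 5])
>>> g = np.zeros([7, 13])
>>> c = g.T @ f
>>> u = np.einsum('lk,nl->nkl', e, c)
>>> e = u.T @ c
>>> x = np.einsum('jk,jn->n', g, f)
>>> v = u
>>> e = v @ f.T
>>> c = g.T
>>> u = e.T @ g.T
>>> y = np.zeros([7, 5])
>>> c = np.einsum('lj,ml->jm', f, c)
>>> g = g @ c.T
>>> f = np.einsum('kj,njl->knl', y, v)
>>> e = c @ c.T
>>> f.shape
(7, 13, 19)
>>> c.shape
(19, 13)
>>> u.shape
(7, 5, 7)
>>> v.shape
(13, 5, 19)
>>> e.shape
(19, 19)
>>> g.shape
(7, 19)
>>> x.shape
(19,)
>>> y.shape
(7, 5)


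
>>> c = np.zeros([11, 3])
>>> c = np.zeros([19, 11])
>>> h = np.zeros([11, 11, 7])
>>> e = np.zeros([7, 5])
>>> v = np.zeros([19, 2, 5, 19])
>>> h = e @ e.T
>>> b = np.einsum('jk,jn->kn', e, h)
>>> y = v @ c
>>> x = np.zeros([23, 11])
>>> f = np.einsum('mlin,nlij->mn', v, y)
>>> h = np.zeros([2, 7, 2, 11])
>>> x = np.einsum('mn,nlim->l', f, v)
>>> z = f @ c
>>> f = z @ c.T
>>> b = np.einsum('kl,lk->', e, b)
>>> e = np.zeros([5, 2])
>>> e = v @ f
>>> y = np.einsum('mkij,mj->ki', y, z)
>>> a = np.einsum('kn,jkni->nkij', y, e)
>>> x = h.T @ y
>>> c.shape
(19, 11)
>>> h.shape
(2, 7, 2, 11)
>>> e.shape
(19, 2, 5, 19)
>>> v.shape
(19, 2, 5, 19)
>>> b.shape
()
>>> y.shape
(2, 5)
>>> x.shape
(11, 2, 7, 5)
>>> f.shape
(19, 19)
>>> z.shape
(19, 11)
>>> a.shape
(5, 2, 19, 19)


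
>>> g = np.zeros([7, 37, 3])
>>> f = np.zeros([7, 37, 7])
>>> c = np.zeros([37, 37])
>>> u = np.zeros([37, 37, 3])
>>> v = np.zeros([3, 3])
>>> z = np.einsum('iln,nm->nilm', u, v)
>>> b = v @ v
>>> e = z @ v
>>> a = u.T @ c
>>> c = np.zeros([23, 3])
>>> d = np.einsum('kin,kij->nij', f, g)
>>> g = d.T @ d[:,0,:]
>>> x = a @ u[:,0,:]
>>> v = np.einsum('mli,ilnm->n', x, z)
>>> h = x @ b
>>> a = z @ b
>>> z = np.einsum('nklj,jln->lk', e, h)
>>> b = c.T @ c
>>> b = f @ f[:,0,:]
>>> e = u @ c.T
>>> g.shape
(3, 37, 3)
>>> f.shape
(7, 37, 7)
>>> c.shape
(23, 3)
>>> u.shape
(37, 37, 3)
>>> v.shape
(37,)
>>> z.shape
(37, 37)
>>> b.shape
(7, 37, 7)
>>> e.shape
(37, 37, 23)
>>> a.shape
(3, 37, 37, 3)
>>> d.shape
(7, 37, 3)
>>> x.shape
(3, 37, 3)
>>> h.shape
(3, 37, 3)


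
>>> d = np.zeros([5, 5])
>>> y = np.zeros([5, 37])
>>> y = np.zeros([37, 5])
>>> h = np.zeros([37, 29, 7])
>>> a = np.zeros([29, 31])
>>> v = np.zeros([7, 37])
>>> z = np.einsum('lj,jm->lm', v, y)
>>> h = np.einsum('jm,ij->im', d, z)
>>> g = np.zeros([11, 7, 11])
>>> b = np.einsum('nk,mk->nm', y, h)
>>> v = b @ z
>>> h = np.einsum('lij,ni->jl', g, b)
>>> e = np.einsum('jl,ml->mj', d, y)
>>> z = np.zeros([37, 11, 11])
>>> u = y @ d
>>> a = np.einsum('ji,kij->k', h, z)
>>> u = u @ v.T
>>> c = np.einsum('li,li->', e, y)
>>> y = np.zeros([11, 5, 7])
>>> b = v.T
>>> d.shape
(5, 5)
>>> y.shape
(11, 5, 7)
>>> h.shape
(11, 11)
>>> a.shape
(37,)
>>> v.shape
(37, 5)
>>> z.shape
(37, 11, 11)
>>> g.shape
(11, 7, 11)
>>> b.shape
(5, 37)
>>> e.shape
(37, 5)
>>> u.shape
(37, 37)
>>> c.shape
()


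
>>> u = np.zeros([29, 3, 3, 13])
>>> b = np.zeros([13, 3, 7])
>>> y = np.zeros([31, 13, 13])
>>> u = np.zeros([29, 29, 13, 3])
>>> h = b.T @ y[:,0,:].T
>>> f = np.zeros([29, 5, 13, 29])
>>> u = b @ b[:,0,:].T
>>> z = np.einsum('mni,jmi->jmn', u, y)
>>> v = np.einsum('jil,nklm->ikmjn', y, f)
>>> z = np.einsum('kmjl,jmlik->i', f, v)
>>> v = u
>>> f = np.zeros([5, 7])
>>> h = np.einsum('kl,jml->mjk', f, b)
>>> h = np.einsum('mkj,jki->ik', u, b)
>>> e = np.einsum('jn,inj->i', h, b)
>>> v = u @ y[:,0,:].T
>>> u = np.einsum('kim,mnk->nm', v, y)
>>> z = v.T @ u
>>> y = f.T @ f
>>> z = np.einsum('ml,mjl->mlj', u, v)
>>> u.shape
(13, 31)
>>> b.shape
(13, 3, 7)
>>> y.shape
(7, 7)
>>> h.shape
(7, 3)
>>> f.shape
(5, 7)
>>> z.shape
(13, 31, 3)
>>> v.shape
(13, 3, 31)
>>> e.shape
(13,)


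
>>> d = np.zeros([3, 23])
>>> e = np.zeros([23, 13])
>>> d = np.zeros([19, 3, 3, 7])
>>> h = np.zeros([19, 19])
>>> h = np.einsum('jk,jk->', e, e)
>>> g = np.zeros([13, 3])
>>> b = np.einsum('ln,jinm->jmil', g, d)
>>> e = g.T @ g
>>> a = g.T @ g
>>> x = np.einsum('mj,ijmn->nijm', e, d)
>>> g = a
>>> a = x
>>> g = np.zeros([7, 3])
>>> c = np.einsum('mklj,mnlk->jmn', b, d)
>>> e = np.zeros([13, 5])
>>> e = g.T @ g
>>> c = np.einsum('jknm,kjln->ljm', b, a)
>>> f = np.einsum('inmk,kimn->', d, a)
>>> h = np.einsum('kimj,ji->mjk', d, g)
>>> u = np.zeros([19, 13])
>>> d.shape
(19, 3, 3, 7)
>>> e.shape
(3, 3)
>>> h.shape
(3, 7, 19)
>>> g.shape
(7, 3)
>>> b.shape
(19, 7, 3, 13)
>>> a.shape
(7, 19, 3, 3)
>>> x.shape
(7, 19, 3, 3)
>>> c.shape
(3, 19, 13)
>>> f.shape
()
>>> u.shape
(19, 13)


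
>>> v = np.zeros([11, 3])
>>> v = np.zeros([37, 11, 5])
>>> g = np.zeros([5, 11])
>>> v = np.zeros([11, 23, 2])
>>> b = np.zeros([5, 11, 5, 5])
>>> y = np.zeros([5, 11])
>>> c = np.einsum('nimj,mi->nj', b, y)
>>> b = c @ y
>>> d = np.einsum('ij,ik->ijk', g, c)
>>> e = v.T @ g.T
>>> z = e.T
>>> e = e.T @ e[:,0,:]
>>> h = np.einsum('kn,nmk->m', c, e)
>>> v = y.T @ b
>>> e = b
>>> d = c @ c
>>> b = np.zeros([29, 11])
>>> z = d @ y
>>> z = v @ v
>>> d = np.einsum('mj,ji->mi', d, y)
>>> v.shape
(11, 11)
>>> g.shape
(5, 11)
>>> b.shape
(29, 11)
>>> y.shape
(5, 11)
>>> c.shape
(5, 5)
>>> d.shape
(5, 11)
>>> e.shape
(5, 11)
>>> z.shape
(11, 11)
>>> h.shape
(23,)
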